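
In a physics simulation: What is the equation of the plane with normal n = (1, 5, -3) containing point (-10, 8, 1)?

The plane through P with normal n = (a, b, c) satisfies n·(r - P) = 0,
i.e. ax + by + cz = a·x₀ + b·y₀ + c·z₀.
d = 1·(-10) + 5·8 + (-3)·1
  = -10 + 40 - 3
  = 27
Equation: x + 5y - 3z = 27

x + 5y - 3z = 27


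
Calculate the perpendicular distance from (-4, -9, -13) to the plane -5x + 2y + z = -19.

distance = |a·x₀ + b·y₀ + c·z₀ - d| / √(a² + b² + c²)
  = |(-5)·(-4) + 2·(-9) + 1·(-13) - (-19)| / √((-5)² + 2² + 1²)
  = |20 - 18 - 13 + 19| / √(25 + 4 + 1)
  = |8| / √30
  = 8 / 5.477
  ≈ 1.461

1.461


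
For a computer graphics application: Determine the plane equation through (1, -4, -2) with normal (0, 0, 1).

The plane through P with normal n = (a, b, c) satisfies n·(r - P) = 0,
i.e. ax + by + cz = a·x₀ + b·y₀ + c·z₀.
d = 0·1 + 0·(-4) + 1·(-2)
  = 0 + 0 - 2
  = -2
Equation: z = -2

z = -2


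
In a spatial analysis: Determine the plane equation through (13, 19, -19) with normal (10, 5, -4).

The plane through P with normal n = (a, b, c) satisfies n·(r - P) = 0,
i.e. ax + by + cz = a·x₀ + b·y₀ + c·z₀.
d = 10·13 + 5·19 + (-4)·(-19)
  = 130 + 95 + 76
  = 301
Equation: 10x + 5y - 4z = 301

10x + 5y - 4z = 301


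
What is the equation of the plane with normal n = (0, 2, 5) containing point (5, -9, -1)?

The plane through P with normal n = (a, b, c) satisfies n·(r - P) = 0,
i.e. ax + by + cz = a·x₀ + b·y₀ + c·z₀.
d = 0·5 + 2·(-9) + 5·(-1)
  = 0 - 18 - 5
  = -23
Equation: 2y + 5z = -23

2y + 5z = -23


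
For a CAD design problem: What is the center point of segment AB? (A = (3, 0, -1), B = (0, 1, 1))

M = ((x₁+x₂)/2, (y₁+y₂)/2, (z₁+z₂)/2)
  = ((3 + 0)/2, (0 + 1)/2, (-1 + 1)/2)
  = (3/2, 1/2, 0/2)
  = (1.5, 0.5, 0)

(1.5, 0.5, 0)


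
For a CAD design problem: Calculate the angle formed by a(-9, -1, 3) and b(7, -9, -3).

a·b = (-9)·7 + (-1)·(-9) + 3·(-3) = -63 + 9 - 9 = -63
|a| = √((-9)² + (-1)² + 3²) = √91 ≈ 9.539
|b| = √(7² + (-9)² + (-3)²) = √139 ≈ 11.79
cos θ = (a·b)/(|a||b|) = -63/(9.539·11.79) ≈ -0.5602
θ = arccos(-0.5602) ≈ 124.1°

124.1°


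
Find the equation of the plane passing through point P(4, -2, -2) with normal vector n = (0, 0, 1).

The plane through P with normal n = (a, b, c) satisfies n·(r - P) = 0,
i.e. ax + by + cz = a·x₀ + b·y₀ + c·z₀.
d = 0·4 + 0·(-2) + 1·(-2)
  = 0 + 0 - 2
  = -2
Equation: z = -2

z = -2


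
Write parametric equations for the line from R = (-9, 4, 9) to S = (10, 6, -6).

Direction vector d = S - R = (10 + 9, 6 - 4, -6 - 9) = (19, 2, -15)
Parametric form r = R + t·d:
x = -9 + 19t, y = 4 + 2t, z = 9 - 15t

x = -9 + 19t, y = 4 + 2t, z = 9 - 15t


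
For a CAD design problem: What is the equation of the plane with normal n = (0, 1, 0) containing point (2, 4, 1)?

The plane through P with normal n = (a, b, c) satisfies n·(r - P) = 0,
i.e. ax + by + cz = a·x₀ + b·y₀ + c·z₀.
d = 0·2 + 1·4 + 0·1
  = 0 + 4 + 0
  = 4
Equation: y = 4

y = 4


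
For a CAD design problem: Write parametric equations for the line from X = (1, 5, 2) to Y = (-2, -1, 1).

Direction vector d = Y - X = (-2 - 1, -1 - 5, 1 - 2) = (-3, -6, -1)
Parametric form r = X + t·d:
x = 1 - 3t, y = 5 - 6t, z = 2 - t

x = 1 - 3t, y = 5 - 6t, z = 2 - t


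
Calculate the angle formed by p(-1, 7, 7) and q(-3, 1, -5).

p·q = (-1)·(-3) + 7·1 + 7·(-5) = 3 + 7 - 35 = -25
|p| = √((-1)² + 7² + 7²) = √99 ≈ 9.95
|q| = √((-3)² + 1² + (-5)²) = √35 ≈ 5.916
cos θ = (p·q)/(|p||q|) = -25/(9.95·5.916) ≈ -0.4247
θ = arccos(-0.4247) ≈ 115.1°

115.1°


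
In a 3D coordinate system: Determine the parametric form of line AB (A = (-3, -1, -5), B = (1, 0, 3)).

Direction vector d = B - A = (1 + 3, 0 + 1, 3 + 5) = (4, 1, 8)
Parametric form r = A + t·d:
x = -3 + 4t, y = -1 + t, z = -5 + 8t

x = -3 + 4t, y = -1 + t, z = -5 + 8t


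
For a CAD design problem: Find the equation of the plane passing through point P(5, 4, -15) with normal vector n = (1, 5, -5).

The plane through P with normal n = (a, b, c) satisfies n·(r - P) = 0,
i.e. ax + by + cz = a·x₀ + b·y₀ + c·z₀.
d = 1·5 + 5·4 + (-5)·(-15)
  = 5 + 20 + 75
  = 100
Equation: x + 5y - 5z = 100

x + 5y - 5z = 100


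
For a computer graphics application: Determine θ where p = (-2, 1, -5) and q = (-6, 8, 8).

p·q = (-2)·(-6) + 1·8 + (-5)·8 = 12 + 8 - 40 = -20
|p| = √((-2)² + 1² + (-5)²) = √30 ≈ 5.477
|q| = √((-6)² + 8² + 8²) = √164 ≈ 12.81
cos θ = (p·q)/(|p||q|) = -20/(5.477·12.81) ≈ -0.2851
θ = arccos(-0.2851) ≈ 106.6°

106.6°


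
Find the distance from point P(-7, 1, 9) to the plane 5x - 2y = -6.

distance = |a·x₀ + b·y₀ + c·z₀ - d| / √(a² + b² + c²)
  = |5·(-7) + (-2)·1 + 0·9 - (-6)| / √(5² + (-2)² + 0²)
  = |-35 - 2 + 0 + 6| / √(25 + 4 + 0)
  = |-31| / √29
  = 31 / 5.385
  ≈ 5.757

5.757


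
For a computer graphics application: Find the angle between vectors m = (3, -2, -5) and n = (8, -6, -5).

m·n = 3·8 + (-2)·(-6) + (-5)·(-5) = 24 + 12 + 25 = 61
|m| = √(3² + (-2)² + (-5)²) = √38 ≈ 6.164
|n| = √(8² + (-6)² + (-5)²) = √125 ≈ 11.18
cos θ = (m·n)/(|m||n|) = 61/(6.164·11.18) ≈ 0.8851
θ = arccos(0.8851) ≈ 27.74°

27.74°


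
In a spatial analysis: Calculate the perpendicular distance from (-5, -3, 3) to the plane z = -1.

distance = |a·x₀ + b·y₀ + c·z₀ - d| / √(a² + b² + c²)
  = |0·(-5) + 0·(-3) + 1·3 - (-1)| / √(0² + 0² + 1²)
  = |0 + 0 + 3 + 1| / √(0 + 0 + 1)
  = |4| / √1
  = 4 / 1
  ≈ 4

4


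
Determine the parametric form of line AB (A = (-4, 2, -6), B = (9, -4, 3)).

Direction vector d = B - A = (9 + 4, -4 - 2, 3 + 6) = (13, -6, 9)
Parametric form r = A + t·d:
x = -4 + 13t, y = 2 - 6t, z = -6 + 9t

x = -4 + 13t, y = 2 - 6t, z = -6 + 9t


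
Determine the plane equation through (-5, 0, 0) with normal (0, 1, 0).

The plane through P with normal n = (a, b, c) satisfies n·(r - P) = 0,
i.e. ax + by + cz = a·x₀ + b·y₀ + c·z₀.
d = 0·(-5) + 1·0 + 0·0
  = 0 + 0 + 0
  = 0
Equation: y = 0

y = 0


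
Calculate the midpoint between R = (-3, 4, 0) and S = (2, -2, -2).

M = ((x₁+x₂)/2, (y₁+y₂)/2, (z₁+z₂)/2)
  = ((-3 + 2)/2, (4 - 2)/2, (0 - 2)/2)
  = (-1/2, 2/2, -2/2)
  = (-0.5, 1, -1)

(-0.5, 1, -1)


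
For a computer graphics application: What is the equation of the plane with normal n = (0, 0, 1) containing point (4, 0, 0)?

The plane through P with normal n = (a, b, c) satisfies n·(r - P) = 0,
i.e. ax + by + cz = a·x₀ + b·y₀ + c·z₀.
d = 0·4 + 0·0 + 1·0
  = 0 + 0 + 0
  = 0
Equation: z = 0

z = 0


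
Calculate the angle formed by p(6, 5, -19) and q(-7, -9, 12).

p·q = 6·(-7) + 5·(-9) + (-19)·12 = -42 - 45 - 228 = -315
|p| = √(6² + 5² + (-19)²) = √422 ≈ 20.54
|q| = √((-7)² + (-9)² + 12²) = √274 ≈ 16.55
cos θ = (p·q)/(|p||q|) = -315/(20.54·16.55) ≈ -0.9264
θ = arccos(-0.9264) ≈ 157.9°

157.9°


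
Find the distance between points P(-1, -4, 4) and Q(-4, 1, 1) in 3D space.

d = √[(x₂-x₁)² + (y₂-y₁)² + (z₂-z₁)²]
  = √[(-3)² + 5² + (-3)²]
  = √[9 + 25 + 9]
  = √43
  ≈ 6.557

6.557


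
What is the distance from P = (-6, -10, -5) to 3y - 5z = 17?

distance = |a·x₀ + b·y₀ + c·z₀ - d| / √(a² + b² + c²)
  = |0·(-6) + 3·(-10) + (-5)·(-5) - 17| / √(0² + 3² + (-5)²)
  = |0 - 30 + 25 - 17| / √(0 + 9 + 25)
  = |-22| / √34
  = 22 / 5.831
  ≈ 3.773

3.773


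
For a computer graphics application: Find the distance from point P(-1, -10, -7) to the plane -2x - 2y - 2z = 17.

distance = |a·x₀ + b·y₀ + c·z₀ - d| / √(a² + b² + c²)
  = |(-2)·(-1) + (-2)·(-10) + (-2)·(-7) - 17| / √((-2)² + (-2)² + (-2)²)
  = |2 + 20 + 14 - 17| / √(4 + 4 + 4)
  = |19| / √12
  = 19 / 3.464
  ≈ 5.485

5.485


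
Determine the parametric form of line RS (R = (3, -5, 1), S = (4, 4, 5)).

Direction vector d = S - R = (4 - 3, 4 + 5, 5 - 1) = (1, 9, 4)
Parametric form r = R + t·d:
x = 3 + t, y = -5 + 9t, z = 1 + 4t

x = 3 + t, y = -5 + 9t, z = 1 + 4t


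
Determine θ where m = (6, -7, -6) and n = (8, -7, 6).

m·n = 6·8 + (-7)·(-7) + (-6)·6 = 48 + 49 - 36 = 61
|m| = √(6² + (-7)² + (-6)²) = √121 ≈ 11
|n| = √(8² + (-7)² + 6²) = √149 ≈ 12.21
cos θ = (m·n)/(|m||n|) = 61/(11·12.21) ≈ 0.4543
θ = arccos(0.4543) ≈ 62.98°

62.98°


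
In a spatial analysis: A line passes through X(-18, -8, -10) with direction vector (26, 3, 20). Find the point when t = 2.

P(t) = X + t·d
  = (-18 + 26·2, -8 + 3·2, -10 + 20·2)
  = (-18 + 52, -8 + 6, -10 + 40)
  = (34, -2, 30)

(34, -2, 30)


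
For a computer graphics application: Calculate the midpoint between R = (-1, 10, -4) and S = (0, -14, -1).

M = ((x₁+x₂)/2, (y₁+y₂)/2, (z₁+z₂)/2)
  = ((-1 + 0)/2, (10 - 14)/2, (-4 - 1)/2)
  = (-1/2, -4/2, -5/2)
  = (-0.5, -2, -2.5)

(-0.5, -2, -2.5)


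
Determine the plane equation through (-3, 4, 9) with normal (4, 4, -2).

The plane through P with normal n = (a, b, c) satisfies n·(r - P) = 0,
i.e. ax + by + cz = a·x₀ + b·y₀ + c·z₀.
d = 4·(-3) + 4·4 + (-2)·9
  = -12 + 16 - 18
  = -14
Equation: 4x + 4y - 2z = -14

4x + 4y - 2z = -14


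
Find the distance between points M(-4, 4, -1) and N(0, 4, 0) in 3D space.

d = √[(x₂-x₁)² + (y₂-y₁)² + (z₂-z₁)²]
  = √[4² + 0² + 1²]
  = √[16 + 0 + 1]
  = √17
  ≈ 4.123

4.123


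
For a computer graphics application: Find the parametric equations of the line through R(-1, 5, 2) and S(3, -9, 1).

Direction vector d = S - R = (3 + 1, -9 - 5, 1 - 2) = (4, -14, -1)
Parametric form r = R + t·d:
x = -1 + 4t, y = 5 - 14t, z = 2 - t

x = -1 + 4t, y = 5 - 14t, z = 2 - t


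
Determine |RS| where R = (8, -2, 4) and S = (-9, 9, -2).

d = √[(x₂-x₁)² + (y₂-y₁)² + (z₂-z₁)²]
  = √[(-17)² + 11² + (-6)²]
  = √[289 + 121 + 36]
  = √446
  ≈ 21.12

21.12


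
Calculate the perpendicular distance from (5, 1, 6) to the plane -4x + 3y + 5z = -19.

distance = |a·x₀ + b·y₀ + c·z₀ - d| / √(a² + b² + c²)
  = |(-4)·5 + 3·1 + 5·6 - (-19)| / √((-4)² + 3² + 5²)
  = |-20 + 3 + 30 + 19| / √(16 + 9 + 25)
  = |32| / √50
  = 32 / 7.071
  ≈ 4.525

4.525


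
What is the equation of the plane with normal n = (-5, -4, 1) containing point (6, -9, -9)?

The plane through P with normal n = (a, b, c) satisfies n·(r - P) = 0,
i.e. ax + by + cz = a·x₀ + b·y₀ + c·z₀.
d = (-5)·6 + (-4)·(-9) + 1·(-9)
  = -30 + 36 - 9
  = -3
Equation: -5x - 4y + z = -3

-5x - 4y + z = -3


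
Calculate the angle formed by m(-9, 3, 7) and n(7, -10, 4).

m·n = (-9)·7 + 3·(-10) + 7·4 = -63 - 30 + 28 = -65
|m| = √((-9)² + 3² + 7²) = √139 ≈ 11.79
|n| = √(7² + (-10)² + 4²) = √165 ≈ 12.85
cos θ = (m·n)/(|m||n|) = -65/(11.79·12.85) ≈ -0.4292
θ = arccos(-0.4292) ≈ 115.4°

115.4°


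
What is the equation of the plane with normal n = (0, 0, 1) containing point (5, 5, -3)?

The plane through P with normal n = (a, b, c) satisfies n·(r - P) = 0,
i.e. ax + by + cz = a·x₀ + b·y₀ + c·z₀.
d = 0·5 + 0·5 + 1·(-3)
  = 0 + 0 - 3
  = -3
Equation: z = -3

z = -3


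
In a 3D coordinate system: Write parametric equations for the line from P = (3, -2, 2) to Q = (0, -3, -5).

Direction vector d = Q - P = (0 - 3, -3 + 2, -5 - 2) = (-3, -1, -7)
Parametric form r = P + t·d:
x = 3 - 3t, y = -2 - t, z = 2 - 7t

x = 3 - 3t, y = -2 - t, z = 2 - 7t


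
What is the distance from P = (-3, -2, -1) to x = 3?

distance = |a·x₀ + b·y₀ + c·z₀ - d| / √(a² + b² + c²)
  = |1·(-3) + 0·(-2) + 0·(-1) - 3| / √(1² + 0² + 0²)
  = |-3 + 0 + 0 - 3| / √(1 + 0 + 0)
  = |-6| / √1
  = 6 / 1
  ≈ 6

6


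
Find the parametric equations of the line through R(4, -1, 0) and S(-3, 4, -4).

Direction vector d = S - R = (-3 - 4, 4 + 1, -4 + 0) = (-7, 5, -4)
Parametric form r = R + t·d:
x = 4 - 7t, y = -1 + 5t, z = 0 - 4t

x = 4 - 7t, y = -1 + 5t, z = 0 - 4t


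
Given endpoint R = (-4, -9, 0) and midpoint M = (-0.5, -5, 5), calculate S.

S = 2M - R
  = (2·(-0.5) - (-4), 2·(-5) - (-9), 2·5 - 0)
  = (-1 + 4, -10 + 9, 10 + 0)
  = (3, -1, 10)

(3, -1, 10)


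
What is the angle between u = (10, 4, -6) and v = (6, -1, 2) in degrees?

u·v = 10·6 + 4·(-1) + (-6)·2 = 60 - 4 - 12 = 44
|u| = √(10² + 4² + (-6)²) = √152 ≈ 12.33
|v| = √(6² + (-1)² + 2²) = √41 ≈ 6.403
cos θ = (u·v)/(|u||v|) = 44/(12.33·6.403) ≈ 0.5574
θ = arccos(0.5574) ≈ 56.13°

56.13°


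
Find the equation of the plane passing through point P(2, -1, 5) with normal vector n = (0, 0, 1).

The plane through P with normal n = (a, b, c) satisfies n·(r - P) = 0,
i.e. ax + by + cz = a·x₀ + b·y₀ + c·z₀.
d = 0·2 + 0·(-1) + 1·5
  = 0 + 0 + 5
  = 5
Equation: z = 5

z = 5


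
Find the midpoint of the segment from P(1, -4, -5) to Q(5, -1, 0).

M = ((x₁+x₂)/2, (y₁+y₂)/2, (z₁+z₂)/2)
  = ((1 + 5)/2, (-4 - 1)/2, (-5 + 0)/2)
  = (6/2, -5/2, -5/2)
  = (3, -2.5, -2.5)

(3, -2.5, -2.5)


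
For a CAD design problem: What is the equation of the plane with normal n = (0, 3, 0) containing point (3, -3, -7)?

The plane through P with normal n = (a, b, c) satisfies n·(r - P) = 0,
i.e. ax + by + cz = a·x₀ + b·y₀ + c·z₀.
d = 0·3 + 3·(-3) + 0·(-7)
  = 0 - 9 + 0
  = -9
Equation: 3y = -9

3y = -9


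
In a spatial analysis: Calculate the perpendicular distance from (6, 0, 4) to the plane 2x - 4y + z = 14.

distance = |a·x₀ + b·y₀ + c·z₀ - d| / √(a² + b² + c²)
  = |2·6 + (-4)·0 + 1·4 - 14| / √(2² + (-4)² + 1²)
  = |12 + 0 + 4 - 14| / √(4 + 16 + 1)
  = |2| / √21
  = 2 / 4.583
  ≈ 0.4364

0.4364


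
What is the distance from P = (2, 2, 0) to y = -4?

distance = |a·x₀ + b·y₀ + c·z₀ - d| / √(a² + b² + c²)
  = |0·2 + 1·2 + 0·0 - (-4)| / √(0² + 1² + 0²)
  = |0 + 2 + 0 + 4| / √(0 + 1 + 0)
  = |6| / √1
  = 6 / 1
  ≈ 6

6


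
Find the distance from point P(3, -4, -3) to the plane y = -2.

distance = |a·x₀ + b·y₀ + c·z₀ - d| / √(a² + b² + c²)
  = |0·3 + 1·(-4) + 0·(-3) - (-2)| / √(0² + 1² + 0²)
  = |0 - 4 + 0 + 2| / √(0 + 1 + 0)
  = |-2| / √1
  = 2 / 1
  ≈ 2

2


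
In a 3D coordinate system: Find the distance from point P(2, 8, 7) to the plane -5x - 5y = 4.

distance = |a·x₀ + b·y₀ + c·z₀ - d| / √(a² + b² + c²)
  = |(-5)·2 + (-5)·8 + 0·7 - 4| / √((-5)² + (-5)² + 0²)
  = |-10 - 40 + 0 - 4| / √(25 + 25 + 0)
  = |-54| / √50
  = 54 / 7.071
  ≈ 7.637

7.637


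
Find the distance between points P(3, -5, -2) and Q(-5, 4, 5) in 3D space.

d = √[(x₂-x₁)² + (y₂-y₁)² + (z₂-z₁)²]
  = √[(-8)² + 9² + 7²]
  = √[64 + 81 + 49]
  = √194
  ≈ 13.93

13.93


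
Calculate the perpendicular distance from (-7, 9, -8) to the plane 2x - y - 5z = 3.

distance = |a·x₀ + b·y₀ + c·z₀ - d| / √(a² + b² + c²)
  = |2·(-7) + (-1)·9 + (-5)·(-8) - 3| / √(2² + (-1)² + (-5)²)
  = |-14 - 9 + 40 - 3| / √(4 + 1 + 25)
  = |14| / √30
  = 14 / 5.477
  ≈ 2.556

2.556


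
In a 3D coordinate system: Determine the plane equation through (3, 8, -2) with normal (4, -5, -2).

The plane through P with normal n = (a, b, c) satisfies n·(r - P) = 0,
i.e. ax + by + cz = a·x₀ + b·y₀ + c·z₀.
d = 4·3 + (-5)·8 + (-2)·(-2)
  = 12 - 40 + 4
  = -24
Equation: 4x - 5y - 2z = -24

4x - 5y - 2z = -24


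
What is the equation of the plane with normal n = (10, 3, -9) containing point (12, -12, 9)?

The plane through P with normal n = (a, b, c) satisfies n·(r - P) = 0,
i.e. ax + by + cz = a·x₀ + b·y₀ + c·z₀.
d = 10·12 + 3·(-12) + (-9)·9
  = 120 - 36 - 81
  = 3
Equation: 10x + 3y - 9z = 3

10x + 3y - 9z = 3


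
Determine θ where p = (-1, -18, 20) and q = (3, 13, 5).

p·q = (-1)·3 + (-18)·13 + 20·5 = -3 - 234 + 100 = -137
|p| = √((-1)² + (-18)² + 20²) = √725 ≈ 26.93
|q| = √(3² + 13² + 5²) = √203 ≈ 14.25
cos θ = (p·q)/(|p||q|) = -137/(26.93·14.25) ≈ -0.3571
θ = arccos(-0.3571) ≈ 110.9°

110.9°


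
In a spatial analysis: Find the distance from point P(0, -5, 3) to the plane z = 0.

distance = |a·x₀ + b·y₀ + c·z₀ - d| / √(a² + b² + c²)
  = |0·0 + 0·(-5) + 1·3 - 0| / √(0² + 0² + 1²)
  = |0 + 0 + 3 + 0| / √(0 + 0 + 1)
  = |3| / √1
  = 3 / 1
  ≈ 3

3


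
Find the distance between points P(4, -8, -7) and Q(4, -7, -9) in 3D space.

d = √[(x₂-x₁)² + (y₂-y₁)² + (z₂-z₁)²]
  = √[0² + 1² + (-2)²]
  = √[0 + 1 + 4]
  = √5
  ≈ 2.236

2.236


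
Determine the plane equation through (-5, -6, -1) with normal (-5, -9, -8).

The plane through P with normal n = (a, b, c) satisfies n·(r - P) = 0,
i.e. ax + by + cz = a·x₀ + b·y₀ + c·z₀.
d = (-5)·(-5) + (-9)·(-6) + (-8)·(-1)
  = 25 + 54 + 8
  = 87
Equation: -5x - 9y - 8z = 87

-5x - 9y - 8z = 87


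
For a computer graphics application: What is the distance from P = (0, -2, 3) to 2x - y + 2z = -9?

distance = |a·x₀ + b·y₀ + c·z₀ - d| / √(a² + b² + c²)
  = |2·0 + (-1)·(-2) + 2·3 - (-9)| / √(2² + (-1)² + 2²)
  = |0 + 2 + 6 + 9| / √(4 + 1 + 4)
  = |17| / √9
  = 17 / 3
  ≈ 5.667

5.667


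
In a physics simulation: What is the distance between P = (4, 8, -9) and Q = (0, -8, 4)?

d = √[(x₂-x₁)² + (y₂-y₁)² + (z₂-z₁)²]
  = √[(-4)² + (-16)² + 13²]
  = √[16 + 256 + 169]
  = √441
  ≈ 21

21


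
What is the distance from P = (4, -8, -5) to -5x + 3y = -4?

distance = |a·x₀ + b·y₀ + c·z₀ - d| / √(a² + b² + c²)
  = |(-5)·4 + 3·(-8) + 0·(-5) - (-4)| / √((-5)² + 3² + 0²)
  = |-20 - 24 + 0 + 4| / √(25 + 9 + 0)
  = |-40| / √34
  = 40 / 5.831
  ≈ 6.86

6.86


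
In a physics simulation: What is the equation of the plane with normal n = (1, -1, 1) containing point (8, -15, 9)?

The plane through P with normal n = (a, b, c) satisfies n·(r - P) = 0,
i.e. ax + by + cz = a·x₀ + b·y₀ + c·z₀.
d = 1·8 + (-1)·(-15) + 1·9
  = 8 + 15 + 9
  = 32
Equation: x - y + z = 32

x - y + z = 32


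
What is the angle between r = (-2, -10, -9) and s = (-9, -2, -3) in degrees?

r·s = (-2)·(-9) + (-10)·(-2) + (-9)·(-3) = 18 + 20 + 27 = 65
|r| = √((-2)² + (-10)² + (-9)²) = √185 ≈ 13.6
|s| = √((-9)² + (-2)² + (-3)²) = √94 ≈ 9.695
cos θ = (r·s)/(|r||s|) = 65/(13.6·9.695) ≈ 0.4929
θ = arccos(0.4929) ≈ 60.47°

60.47°


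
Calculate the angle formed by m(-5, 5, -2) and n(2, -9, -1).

m·n = (-5)·2 + 5·(-9) + (-2)·(-1) = -10 - 45 + 2 = -53
|m| = √((-5)² + 5² + (-2)²) = √54 ≈ 7.348
|n| = √(2² + (-9)² + (-1)²) = √86 ≈ 9.274
cos θ = (m·n)/(|m||n|) = -53/(7.348·9.274) ≈ -0.7777
θ = arccos(-0.7777) ≈ 141.1°

141.1°


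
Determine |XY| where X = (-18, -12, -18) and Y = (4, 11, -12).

d = √[(x₂-x₁)² + (y₂-y₁)² + (z₂-z₁)²]
  = √[22² + 23² + 6²]
  = √[484 + 529 + 36]
  = √1049
  ≈ 32.39

32.39


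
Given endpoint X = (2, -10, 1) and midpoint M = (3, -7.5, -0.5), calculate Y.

Y = 2M - X
  = (2·3 - 2, 2·(-7.5) - (-10), 2·(-0.5) - 1)
  = (6 - 2, -15 + 10, -1 - 1)
  = (4, -5, -2)

(4, -5, -2)


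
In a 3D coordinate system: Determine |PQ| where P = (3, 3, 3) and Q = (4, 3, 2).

d = √[(x₂-x₁)² + (y₂-y₁)² + (z₂-z₁)²]
  = √[1² + 0² + (-1)²]
  = √[1 + 0 + 1]
  = √2
  ≈ 1.414

1.414


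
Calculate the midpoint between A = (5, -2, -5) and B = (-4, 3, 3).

M = ((x₁+x₂)/2, (y₁+y₂)/2, (z₁+z₂)/2)
  = ((5 - 4)/2, (-2 + 3)/2, (-5 + 3)/2)
  = (1/2, 1/2, -2/2)
  = (0.5, 0.5, -1)

(0.5, 0.5, -1)


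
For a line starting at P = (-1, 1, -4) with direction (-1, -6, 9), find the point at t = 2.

P(t) = P + t·d
  = (-1 + (-1)·2, 1 + (-6)·2, -4 + 9·2)
  = (-1 - 2, 1 - 12, -4 + 18)
  = (-3, -11, 14)

(-3, -11, 14)


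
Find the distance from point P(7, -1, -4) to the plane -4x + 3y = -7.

distance = |a·x₀ + b·y₀ + c·z₀ - d| / √(a² + b² + c²)
  = |(-4)·7 + 3·(-1) + 0·(-4) - (-7)| / √((-4)² + 3² + 0²)
  = |-28 - 3 + 0 + 7| / √(16 + 9 + 0)
  = |-24| / √25
  = 24 / 5
  ≈ 4.8

4.8


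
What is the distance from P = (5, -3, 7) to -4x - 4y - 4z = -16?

distance = |a·x₀ + b·y₀ + c·z₀ - d| / √(a² + b² + c²)
  = |(-4)·5 + (-4)·(-3) + (-4)·7 - (-16)| / √((-4)² + (-4)² + (-4)²)
  = |-20 + 12 - 28 + 16| / √(16 + 16 + 16)
  = |-20| / √48
  = 20 / 6.928
  ≈ 2.887

2.887


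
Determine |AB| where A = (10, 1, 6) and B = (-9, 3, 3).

d = √[(x₂-x₁)² + (y₂-y₁)² + (z₂-z₁)²]
  = √[(-19)² + 2² + (-3)²]
  = √[361 + 4 + 9]
  = √374
  ≈ 19.34

19.34


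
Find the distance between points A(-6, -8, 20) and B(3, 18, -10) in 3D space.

d = √[(x₂-x₁)² + (y₂-y₁)² + (z₂-z₁)²]
  = √[9² + 26² + (-30)²]
  = √[81 + 676 + 900]
  = √1657
  ≈ 40.71

40.71


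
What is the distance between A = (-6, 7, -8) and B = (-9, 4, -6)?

d = √[(x₂-x₁)² + (y₂-y₁)² + (z₂-z₁)²]
  = √[(-3)² + (-3)² + 2²]
  = √[9 + 9 + 4]
  = √22
  ≈ 4.69

4.69


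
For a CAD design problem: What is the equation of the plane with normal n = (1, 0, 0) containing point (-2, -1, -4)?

The plane through P with normal n = (a, b, c) satisfies n·(r - P) = 0,
i.e. ax + by + cz = a·x₀ + b·y₀ + c·z₀.
d = 1·(-2) + 0·(-1) + 0·(-4)
  = -2 + 0 + 0
  = -2
Equation: x = -2

x = -2


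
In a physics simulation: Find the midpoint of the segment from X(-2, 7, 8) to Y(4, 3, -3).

M = ((x₁+x₂)/2, (y₁+y₂)/2, (z₁+z₂)/2)
  = ((-2 + 4)/2, (7 + 3)/2, (8 - 3)/2)
  = (2/2, 10/2, 5/2)
  = (1, 5, 2.5)

(1, 5, 2.5)


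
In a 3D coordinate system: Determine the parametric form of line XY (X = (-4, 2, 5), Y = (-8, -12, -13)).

Direction vector d = Y - X = (-8 + 4, -12 - 2, -13 - 5) = (-4, -14, -18)
Parametric form r = X + t·d:
x = -4 - 4t, y = 2 - 14t, z = 5 - 18t

x = -4 - 4t, y = 2 - 14t, z = 5 - 18t


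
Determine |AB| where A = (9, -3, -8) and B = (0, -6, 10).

d = √[(x₂-x₁)² + (y₂-y₁)² + (z₂-z₁)²]
  = √[(-9)² + (-3)² + 18²]
  = √[81 + 9 + 324]
  = √414
  ≈ 20.35

20.35


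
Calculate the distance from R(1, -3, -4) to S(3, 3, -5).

d = √[(x₂-x₁)² + (y₂-y₁)² + (z₂-z₁)²]
  = √[2² + 6² + (-1)²]
  = √[4 + 36 + 1]
  = √41
  ≈ 6.403

6.403


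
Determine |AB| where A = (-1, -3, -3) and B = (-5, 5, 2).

d = √[(x₂-x₁)² + (y₂-y₁)² + (z₂-z₁)²]
  = √[(-4)² + 8² + 5²]
  = √[16 + 64 + 25]
  = √105
  ≈ 10.25

10.25


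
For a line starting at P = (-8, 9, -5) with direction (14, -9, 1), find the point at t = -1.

P(t) = P + t·d
  = (-8 + 14·(-1), 9 + (-9)·(-1), -5 + 1·(-1))
  = (-8 - 14, 9 + 9, -5 - 1)
  = (-22, 18, -6)

(-22, 18, -6)


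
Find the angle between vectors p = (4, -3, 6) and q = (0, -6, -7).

p·q = 4·0 + (-3)·(-6) + 6·(-7) = 0 + 18 - 42 = -24
|p| = √(4² + (-3)² + 6²) = √61 ≈ 7.81
|q| = √(0² + (-6)² + (-7)²) = √85 ≈ 9.22
cos θ = (p·q)/(|p||q|) = -24/(7.81·9.22) ≈ -0.3333
θ = arccos(-0.3333) ≈ 109.5°

109.5°


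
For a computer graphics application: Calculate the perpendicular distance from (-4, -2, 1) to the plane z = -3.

distance = |a·x₀ + b·y₀ + c·z₀ - d| / √(a² + b² + c²)
  = |0·(-4) + 0·(-2) + 1·1 - (-3)| / √(0² + 0² + 1²)
  = |0 + 0 + 1 + 3| / √(0 + 0 + 1)
  = |4| / √1
  = 4 / 1
  ≈ 4

4


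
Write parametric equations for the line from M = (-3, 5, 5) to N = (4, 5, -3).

Direction vector d = N - M = (4 + 3, 5 - 5, -3 - 5) = (7, 0, -8)
Parametric form r = M + t·d:
x = -3 + 7t, y = 5, z = 5 - 8t

x = -3 + 7t, y = 5, z = 5 - 8t


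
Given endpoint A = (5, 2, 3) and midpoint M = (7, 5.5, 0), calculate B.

B = 2M - A
  = (2·7 - 5, 2·5.5 - 2, 2·0 - 3)
  = (14 - 5, 11 - 2, 0 - 3)
  = (9, 9, -3)

(9, 9, -3)


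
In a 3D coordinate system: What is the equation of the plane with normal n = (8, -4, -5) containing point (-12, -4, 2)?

The plane through P with normal n = (a, b, c) satisfies n·(r - P) = 0,
i.e. ax + by + cz = a·x₀ + b·y₀ + c·z₀.
d = 8·(-12) + (-4)·(-4) + (-5)·2
  = -96 + 16 - 10
  = -90
Equation: 8x - 4y - 5z = -90

8x - 4y - 5z = -90


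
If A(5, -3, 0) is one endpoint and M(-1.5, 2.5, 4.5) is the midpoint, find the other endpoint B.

B = 2M - A
  = (2·(-1.5) - 5, 2·2.5 - (-3), 2·4.5 - 0)
  = (-3 - 5, 5 + 3, 9 + 0)
  = (-8, 8, 9)

(-8, 8, 9)


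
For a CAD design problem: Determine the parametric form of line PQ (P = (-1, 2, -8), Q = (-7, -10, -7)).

Direction vector d = Q - P = (-7 + 1, -10 - 2, -7 + 8) = (-6, -12, 1)
Parametric form r = P + t·d:
x = -1 - 6t, y = 2 - 12t, z = -8 + t

x = -1 - 6t, y = 2 - 12t, z = -8 + t


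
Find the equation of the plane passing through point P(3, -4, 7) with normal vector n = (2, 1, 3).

The plane through P with normal n = (a, b, c) satisfies n·(r - P) = 0,
i.e. ax + by + cz = a·x₀ + b·y₀ + c·z₀.
d = 2·3 + 1·(-4) + 3·7
  = 6 - 4 + 21
  = 23
Equation: 2x + y + 3z = 23

2x + y + 3z = 23


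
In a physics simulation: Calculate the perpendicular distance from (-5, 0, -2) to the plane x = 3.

distance = |a·x₀ + b·y₀ + c·z₀ - d| / √(a² + b² + c²)
  = |1·(-5) + 0·0 + 0·(-2) - 3| / √(1² + 0² + 0²)
  = |-5 + 0 + 0 - 3| / √(1 + 0 + 0)
  = |-8| / √1
  = 8 / 1
  ≈ 8

8


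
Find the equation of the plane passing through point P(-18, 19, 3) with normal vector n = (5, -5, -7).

The plane through P with normal n = (a, b, c) satisfies n·(r - P) = 0,
i.e. ax + by + cz = a·x₀ + b·y₀ + c·z₀.
d = 5·(-18) + (-5)·19 + (-7)·3
  = -90 - 95 - 21
  = -206
Equation: 5x - 5y - 7z = -206

5x - 5y - 7z = -206


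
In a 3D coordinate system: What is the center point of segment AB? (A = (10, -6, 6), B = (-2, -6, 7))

M = ((x₁+x₂)/2, (y₁+y₂)/2, (z₁+z₂)/2)
  = ((10 - 2)/2, (-6 - 6)/2, (6 + 7)/2)
  = (8/2, -12/2, 13/2)
  = (4, -6, 6.5)

(4, -6, 6.5)


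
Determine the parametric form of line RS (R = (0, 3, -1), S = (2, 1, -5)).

Direction vector d = S - R = (2 + 0, 1 - 3, -5 + 1) = (2, -2, -4)
Parametric form r = R + t·d:
x = 0 + 2t, y = 3 - 2t, z = -1 - 4t

x = 0 + 2t, y = 3 - 2t, z = -1 - 4t


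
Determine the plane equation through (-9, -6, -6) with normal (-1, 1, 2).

The plane through P with normal n = (a, b, c) satisfies n·(r - P) = 0,
i.e. ax + by + cz = a·x₀ + b·y₀ + c·z₀.
d = (-1)·(-9) + 1·(-6) + 2·(-6)
  = 9 - 6 - 12
  = -9
Equation: -x + y + 2z = -9

-x + y + 2z = -9


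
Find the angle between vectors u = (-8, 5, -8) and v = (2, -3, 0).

u·v = (-8)·2 + 5·(-3) + (-8)·0 = -16 - 15 + 0 = -31
|u| = √((-8)² + 5² + (-8)²) = √153 ≈ 12.37
|v| = √(2² + (-3)² + 0²) = √13 ≈ 3.606
cos θ = (u·v)/(|u||v|) = -31/(12.37·3.606) ≈ -0.6951
θ = arccos(-0.6951) ≈ 134°

134°


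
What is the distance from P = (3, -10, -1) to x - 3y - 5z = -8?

distance = |a·x₀ + b·y₀ + c·z₀ - d| / √(a² + b² + c²)
  = |1·3 + (-3)·(-10) + (-5)·(-1) - (-8)| / √(1² + (-3)² + (-5)²)
  = |3 + 30 + 5 + 8| / √(1 + 9 + 25)
  = |46| / √35
  = 46 / 5.916
  ≈ 7.775

7.775


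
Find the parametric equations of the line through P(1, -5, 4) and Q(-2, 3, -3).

Direction vector d = Q - P = (-2 - 1, 3 + 5, -3 - 4) = (-3, 8, -7)
Parametric form r = P + t·d:
x = 1 - 3t, y = -5 + 8t, z = 4 - 7t

x = 1 - 3t, y = -5 + 8t, z = 4 - 7t


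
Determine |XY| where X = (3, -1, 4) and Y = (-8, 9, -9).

d = √[(x₂-x₁)² + (y₂-y₁)² + (z₂-z₁)²]
  = √[(-11)² + 10² + (-13)²]
  = √[121 + 100 + 169]
  = √390
  ≈ 19.75

19.75


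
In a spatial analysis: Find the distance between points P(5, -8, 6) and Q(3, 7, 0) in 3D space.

d = √[(x₂-x₁)² + (y₂-y₁)² + (z₂-z₁)²]
  = √[(-2)² + 15² + (-6)²]
  = √[4 + 225 + 36]
  = √265
  ≈ 16.28

16.28


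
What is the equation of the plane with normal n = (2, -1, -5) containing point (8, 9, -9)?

The plane through P with normal n = (a, b, c) satisfies n·(r - P) = 0,
i.e. ax + by + cz = a·x₀ + b·y₀ + c·z₀.
d = 2·8 + (-1)·9 + (-5)·(-9)
  = 16 - 9 + 45
  = 52
Equation: 2x - y - 5z = 52

2x - y - 5z = 52


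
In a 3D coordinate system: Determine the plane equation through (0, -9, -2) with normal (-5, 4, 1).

The plane through P with normal n = (a, b, c) satisfies n·(r - P) = 0,
i.e. ax + by + cz = a·x₀ + b·y₀ + c·z₀.
d = (-5)·0 + 4·(-9) + 1·(-2)
  = 0 - 36 - 2
  = -38
Equation: -5x + 4y + z = -38

-5x + 4y + z = -38


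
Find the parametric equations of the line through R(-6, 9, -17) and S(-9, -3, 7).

Direction vector d = S - R = (-9 + 6, -3 - 9, 7 + 17) = (-3, -12, 24)
Parametric form r = R + t·d:
x = -6 - 3t, y = 9 - 12t, z = -17 + 24t

x = -6 - 3t, y = 9 - 12t, z = -17 + 24t


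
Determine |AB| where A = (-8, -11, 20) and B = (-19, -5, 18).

d = √[(x₂-x₁)² + (y₂-y₁)² + (z₂-z₁)²]
  = √[(-11)² + 6² + (-2)²]
  = √[121 + 36 + 4]
  = √161
  ≈ 12.69

12.69


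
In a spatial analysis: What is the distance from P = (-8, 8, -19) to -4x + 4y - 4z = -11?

distance = |a·x₀ + b·y₀ + c·z₀ - d| / √(a² + b² + c²)
  = |(-4)·(-8) + 4·8 + (-4)·(-19) - (-11)| / √((-4)² + 4² + (-4)²)
  = |32 + 32 + 76 + 11| / √(16 + 16 + 16)
  = |151| / √48
  = 151 / 6.928
  ≈ 21.79

21.79


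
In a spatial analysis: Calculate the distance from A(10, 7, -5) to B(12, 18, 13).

d = √[(x₂-x₁)² + (y₂-y₁)² + (z₂-z₁)²]
  = √[2² + 11² + 18²]
  = √[4 + 121 + 324]
  = √449
  ≈ 21.19

21.19


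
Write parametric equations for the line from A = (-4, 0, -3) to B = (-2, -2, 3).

Direction vector d = B - A = (-2 + 4, -2 + 0, 3 + 3) = (2, -2, 6)
Parametric form r = A + t·d:
x = -4 + 2t, y = 0 - 2t, z = -3 + 6t

x = -4 + 2t, y = 0 - 2t, z = -3 + 6t


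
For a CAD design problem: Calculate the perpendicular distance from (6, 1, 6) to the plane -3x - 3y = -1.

distance = |a·x₀ + b·y₀ + c·z₀ - d| / √(a² + b² + c²)
  = |(-3)·6 + (-3)·1 + 0·6 - (-1)| / √((-3)² + (-3)² + 0²)
  = |-18 - 3 + 0 + 1| / √(9 + 9 + 0)
  = |-20| / √18
  = 20 / 4.243
  ≈ 4.714

4.714


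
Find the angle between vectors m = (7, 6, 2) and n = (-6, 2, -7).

m·n = 7·(-6) + 6·2 + 2·(-7) = -42 + 12 - 14 = -44
|m| = √(7² + 6² + 2²) = √89 ≈ 9.434
|n| = √((-6)² + 2² + (-7)²) = √89 ≈ 9.434
cos θ = (m·n)/(|m||n|) = -44/(9.434·9.434) ≈ -0.4944
θ = arccos(-0.4944) ≈ 119.6°

119.6°


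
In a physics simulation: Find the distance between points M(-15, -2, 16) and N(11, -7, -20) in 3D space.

d = √[(x₂-x₁)² + (y₂-y₁)² + (z₂-z₁)²]
  = √[26² + (-5)² + (-36)²]
  = √[676 + 25 + 1296]
  = √1997
  ≈ 44.69

44.69


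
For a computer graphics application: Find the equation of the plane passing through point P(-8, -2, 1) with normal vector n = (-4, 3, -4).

The plane through P with normal n = (a, b, c) satisfies n·(r - P) = 0,
i.e. ax + by + cz = a·x₀ + b·y₀ + c·z₀.
d = (-4)·(-8) + 3·(-2) + (-4)·1
  = 32 - 6 - 4
  = 22
Equation: -4x + 3y - 4z = 22

-4x + 3y - 4z = 22


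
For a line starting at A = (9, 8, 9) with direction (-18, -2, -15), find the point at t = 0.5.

P(t) = A + t·d
  = (9 + (-18)·0.5, 8 + (-2)·0.5, 9 + (-15)·0.5)
  = (9 - 9, 8 - 1, 9 - 7.5)
  = (0, 7, 1.5)

(0, 7, 1.5)


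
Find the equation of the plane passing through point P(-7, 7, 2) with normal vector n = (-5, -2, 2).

The plane through P with normal n = (a, b, c) satisfies n·(r - P) = 0,
i.e. ax + by + cz = a·x₀ + b·y₀ + c·z₀.
d = (-5)·(-7) + (-2)·7 + 2·2
  = 35 - 14 + 4
  = 25
Equation: -5x - 2y + 2z = 25

-5x - 2y + 2z = 25


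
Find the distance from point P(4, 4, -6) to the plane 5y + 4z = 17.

distance = |a·x₀ + b·y₀ + c·z₀ - d| / √(a² + b² + c²)
  = |0·4 + 5·4 + 4·(-6) - 17| / √(0² + 5² + 4²)
  = |0 + 20 - 24 - 17| / √(0 + 25 + 16)
  = |-21| / √41
  = 21 / 6.403
  ≈ 3.28

3.28


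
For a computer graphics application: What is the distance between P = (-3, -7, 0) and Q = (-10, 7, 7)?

d = √[(x₂-x₁)² + (y₂-y₁)² + (z₂-z₁)²]
  = √[(-7)² + 14² + 7²]
  = √[49 + 196 + 49]
  = √294
  ≈ 17.15

17.15


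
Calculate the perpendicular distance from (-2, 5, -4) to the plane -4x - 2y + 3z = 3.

distance = |a·x₀ + b·y₀ + c·z₀ - d| / √(a² + b² + c²)
  = |(-4)·(-2) + (-2)·5 + 3·(-4) - 3| / √((-4)² + (-2)² + 3²)
  = |8 - 10 - 12 - 3| / √(16 + 4 + 9)
  = |-17| / √29
  = 17 / 5.385
  ≈ 3.157

3.157


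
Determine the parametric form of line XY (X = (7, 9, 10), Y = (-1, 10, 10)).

Direction vector d = Y - X = (-1 - 7, 10 - 9, 10 - 10) = (-8, 1, 0)
Parametric form r = X + t·d:
x = 7 - 8t, y = 9 + t, z = 10

x = 7 - 8t, y = 9 + t, z = 10


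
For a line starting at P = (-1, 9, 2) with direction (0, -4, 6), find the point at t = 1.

P(t) = P + t·d
  = (-1 + 0·1, 9 + (-4)·1, 2 + 6·1)
  = (-1 + 0, 9 - 4, 2 + 6)
  = (-1, 5, 8)

(-1, 5, 8)


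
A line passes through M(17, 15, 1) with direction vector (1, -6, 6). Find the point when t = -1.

P(t) = M + t·d
  = (17 + 1·(-1), 15 + (-6)·(-1), 1 + 6·(-1))
  = (17 - 1, 15 + 6, 1 - 6)
  = (16, 21, -5)

(16, 21, -5)


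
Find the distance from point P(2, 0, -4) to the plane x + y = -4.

distance = |a·x₀ + b·y₀ + c·z₀ - d| / √(a² + b² + c²)
  = |1·2 + 1·0 + 0·(-4) - (-4)| / √(1² + 1² + 0²)
  = |2 + 0 + 0 + 4| / √(1 + 1 + 0)
  = |6| / √2
  = 6 / 1.414
  ≈ 4.243

4.243


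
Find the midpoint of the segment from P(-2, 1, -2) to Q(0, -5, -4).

M = ((x₁+x₂)/2, (y₁+y₂)/2, (z₁+z₂)/2)
  = ((-2 + 0)/2, (1 - 5)/2, (-2 - 4)/2)
  = (-2/2, -4/2, -6/2)
  = (-1, -2, -3)

(-1, -2, -3)


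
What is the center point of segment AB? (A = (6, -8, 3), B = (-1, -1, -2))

M = ((x₁+x₂)/2, (y₁+y₂)/2, (z₁+z₂)/2)
  = ((6 - 1)/2, (-8 - 1)/2, (3 - 2)/2)
  = (5/2, -9/2, 1/2)
  = (2.5, -4.5, 0.5)

(2.5, -4.5, 0.5)


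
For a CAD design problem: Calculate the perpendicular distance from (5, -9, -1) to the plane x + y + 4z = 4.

distance = |a·x₀ + b·y₀ + c·z₀ - d| / √(a² + b² + c²)
  = |1·5 + 1·(-9) + 4·(-1) - 4| / √(1² + 1² + 4²)
  = |5 - 9 - 4 - 4| / √(1 + 1 + 16)
  = |-12| / √18
  = 12 / 4.243
  ≈ 2.828

2.828


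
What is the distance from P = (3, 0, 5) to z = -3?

distance = |a·x₀ + b·y₀ + c·z₀ - d| / √(a² + b² + c²)
  = |0·3 + 0·0 + 1·5 - (-3)| / √(0² + 0² + 1²)
  = |0 + 0 + 5 + 3| / √(0 + 0 + 1)
  = |8| / √1
  = 8 / 1
  ≈ 8

8


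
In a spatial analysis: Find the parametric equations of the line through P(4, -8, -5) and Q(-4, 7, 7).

Direction vector d = Q - P = (-4 - 4, 7 + 8, 7 + 5) = (-8, 15, 12)
Parametric form r = P + t·d:
x = 4 - 8t, y = -8 + 15t, z = -5 + 12t

x = 4 - 8t, y = -8 + 15t, z = -5 + 12t


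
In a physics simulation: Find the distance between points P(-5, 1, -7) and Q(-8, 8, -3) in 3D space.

d = √[(x₂-x₁)² + (y₂-y₁)² + (z₂-z₁)²]
  = √[(-3)² + 7² + 4²]
  = √[9 + 49 + 16]
  = √74
  ≈ 8.602

8.602


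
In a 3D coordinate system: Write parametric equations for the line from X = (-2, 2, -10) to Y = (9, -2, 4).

Direction vector d = Y - X = (9 + 2, -2 - 2, 4 + 10) = (11, -4, 14)
Parametric form r = X + t·d:
x = -2 + 11t, y = 2 - 4t, z = -10 + 14t

x = -2 + 11t, y = 2 - 4t, z = -10 + 14t


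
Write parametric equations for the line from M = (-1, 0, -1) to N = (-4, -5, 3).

Direction vector d = N - M = (-4 + 1, -5 + 0, 3 + 1) = (-3, -5, 4)
Parametric form r = M + t·d:
x = -1 - 3t, y = 0 - 5t, z = -1 + 4t

x = -1 - 3t, y = 0 - 5t, z = -1 + 4t


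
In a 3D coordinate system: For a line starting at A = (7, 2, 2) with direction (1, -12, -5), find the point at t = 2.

P(t) = A + t·d
  = (7 + 1·2, 2 + (-12)·2, 2 + (-5)·2)
  = (7 + 2, 2 - 24, 2 - 10)
  = (9, -22, -8)

(9, -22, -8)


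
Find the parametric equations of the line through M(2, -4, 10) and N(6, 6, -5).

Direction vector d = N - M = (6 - 2, 6 + 4, -5 - 10) = (4, 10, -15)
Parametric form r = M + t·d:
x = 2 + 4t, y = -4 + 10t, z = 10 - 15t

x = 2 + 4t, y = -4 + 10t, z = 10 - 15t


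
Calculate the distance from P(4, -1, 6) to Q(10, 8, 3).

d = √[(x₂-x₁)² + (y₂-y₁)² + (z₂-z₁)²]
  = √[6² + 9² + (-3)²]
  = √[36 + 81 + 9]
  = √126
  ≈ 11.22

11.22


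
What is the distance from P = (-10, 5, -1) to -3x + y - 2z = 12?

distance = |a·x₀ + b·y₀ + c·z₀ - d| / √(a² + b² + c²)
  = |(-3)·(-10) + 1·5 + (-2)·(-1) - 12| / √((-3)² + 1² + (-2)²)
  = |30 + 5 + 2 - 12| / √(9 + 1 + 4)
  = |25| / √14
  = 25 / 3.742
  ≈ 6.682

6.682


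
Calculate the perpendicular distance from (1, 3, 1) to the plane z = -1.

distance = |a·x₀ + b·y₀ + c·z₀ - d| / √(a² + b² + c²)
  = |0·1 + 0·3 + 1·1 - (-1)| / √(0² + 0² + 1²)
  = |0 + 0 + 1 + 1| / √(0 + 0 + 1)
  = |2| / √1
  = 2 / 1
  ≈ 2

2


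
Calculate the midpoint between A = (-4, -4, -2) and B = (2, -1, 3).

M = ((x₁+x₂)/2, (y₁+y₂)/2, (z₁+z₂)/2)
  = ((-4 + 2)/2, (-4 - 1)/2, (-2 + 3)/2)
  = (-2/2, -5/2, 1/2)
  = (-1, -2.5, 0.5)

(-1, -2.5, 0.5)


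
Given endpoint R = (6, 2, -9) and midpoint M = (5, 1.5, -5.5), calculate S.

S = 2M - R
  = (2·5 - 6, 2·1.5 - 2, 2·(-5.5) - (-9))
  = (10 - 6, 3 - 2, -11 + 9)
  = (4, 1, -2)

(4, 1, -2)


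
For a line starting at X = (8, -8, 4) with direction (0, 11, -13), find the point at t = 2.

P(t) = X + t·d
  = (8 + 0·2, -8 + 11·2, 4 + (-13)·2)
  = (8 + 0, -8 + 22, 4 - 26)
  = (8, 14, -22)

(8, 14, -22)


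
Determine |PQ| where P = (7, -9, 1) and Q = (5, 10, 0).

d = √[(x₂-x₁)² + (y₂-y₁)² + (z₂-z₁)²]
  = √[(-2)² + 19² + (-1)²]
  = √[4 + 361 + 1]
  = √366
  ≈ 19.13

19.13


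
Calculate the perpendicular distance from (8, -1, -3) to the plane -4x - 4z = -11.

distance = |a·x₀ + b·y₀ + c·z₀ - d| / √(a² + b² + c²)
  = |(-4)·8 + 0·(-1) + (-4)·(-3) - (-11)| / √((-4)² + 0² + (-4)²)
  = |-32 + 0 + 12 + 11| / √(16 + 0 + 16)
  = |-9| / √32
  = 9 / 5.657
  ≈ 1.591

1.591


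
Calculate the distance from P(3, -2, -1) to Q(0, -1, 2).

d = √[(x₂-x₁)² + (y₂-y₁)² + (z₂-z₁)²]
  = √[(-3)² + 1² + 3²]
  = √[9 + 1 + 9]
  = √19
  ≈ 4.359

4.359


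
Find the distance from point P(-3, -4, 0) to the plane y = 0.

distance = |a·x₀ + b·y₀ + c·z₀ - d| / √(a² + b² + c²)
  = |0·(-3) + 1·(-4) + 0·0 - 0| / √(0² + 1² + 0²)
  = |0 - 4 + 0 + 0| / √(0 + 1 + 0)
  = |-4| / √1
  = 4 / 1
  ≈ 4

4


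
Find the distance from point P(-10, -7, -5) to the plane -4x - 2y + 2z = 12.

distance = |a·x₀ + b·y₀ + c·z₀ - d| / √(a² + b² + c²)
  = |(-4)·(-10) + (-2)·(-7) + 2·(-5) - 12| / √((-4)² + (-2)² + 2²)
  = |40 + 14 - 10 - 12| / √(16 + 4 + 4)
  = |32| / √24
  = 32 / 4.899
  ≈ 6.532

6.532


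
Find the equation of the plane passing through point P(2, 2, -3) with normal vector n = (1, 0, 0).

The plane through P with normal n = (a, b, c) satisfies n·(r - P) = 0,
i.e. ax + by + cz = a·x₀ + b·y₀ + c·z₀.
d = 1·2 + 0·2 + 0·(-3)
  = 2 + 0 + 0
  = 2
Equation: x = 2

x = 2


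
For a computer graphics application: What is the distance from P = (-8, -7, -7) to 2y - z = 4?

distance = |a·x₀ + b·y₀ + c·z₀ - d| / √(a² + b² + c²)
  = |0·(-8) + 2·(-7) + (-1)·(-7) - 4| / √(0² + 2² + (-1)²)
  = |0 - 14 + 7 - 4| / √(0 + 4 + 1)
  = |-11| / √5
  = 11 / 2.236
  ≈ 4.919

4.919
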